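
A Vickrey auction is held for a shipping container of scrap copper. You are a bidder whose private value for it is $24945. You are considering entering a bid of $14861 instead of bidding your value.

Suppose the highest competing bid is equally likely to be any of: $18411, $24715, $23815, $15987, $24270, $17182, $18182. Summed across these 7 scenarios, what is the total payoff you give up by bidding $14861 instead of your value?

The deviation costs you only when the competing bid falls strictly between $14861 and $24945; elsewhere both bids give the same outcome.
$18411: truthful payoff $6534, deviation payoff $0 → loss $6534.
$24715: truthful payoff $230, deviation payoff $0 → loss $230.
$23815: truthful payoff $1130, deviation payoff $0 → loss $1130.
$15987: truthful payoff $8958, deviation payoff $0 → loss $8958.
$24270: truthful payoff $675, deviation payoff $0 → loss $675.
$17182: truthful payoff $7763, deviation payoff $0 → loss $7763.
$18182: truthful payoff $6763, deviation payoff $0 → loss $6763.
Total loss = $6534 + $230 + $1130 + $8958 + $675 + $7763 + $6763 = $32053.
Because the price is fixed by the runner-up's bid, deviating from your value can only change a good outcome into a bad one — never the reverse.

$32053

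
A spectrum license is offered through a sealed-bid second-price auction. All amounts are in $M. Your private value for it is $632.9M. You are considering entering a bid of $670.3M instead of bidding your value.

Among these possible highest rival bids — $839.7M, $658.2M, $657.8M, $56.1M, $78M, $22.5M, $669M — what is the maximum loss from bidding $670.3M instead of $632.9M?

$36.1M

$839.7M: same outcome either way → loss $0M.
$658.2M: truthful gives $0M, deviation gives −$25.3M → loss $25.3M.
$657.8M: truthful gives $0M, deviation gives −$24.9M → loss $24.9M.
$56.1M: same outcome either way → loss $0M.
$78M: same outcome either way → loss $0M.
$22.5M: same outcome either way → loss $0M.
$669M: truthful gives $0M, deviation gives −$36.1M → loss $36.1M.
Maximum loss: $36.1M.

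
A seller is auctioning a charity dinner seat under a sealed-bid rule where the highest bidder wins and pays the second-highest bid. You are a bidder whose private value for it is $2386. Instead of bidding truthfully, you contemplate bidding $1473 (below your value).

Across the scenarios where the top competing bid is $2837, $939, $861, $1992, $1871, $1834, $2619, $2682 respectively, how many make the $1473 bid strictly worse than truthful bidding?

The deviation hurts exactly when the highest competing bid lies strictly between $1473 and $2386 — underbidding then forfeits a profitable win.
$2837: above both → same outcome either way.
$939: below both → same outcome either way.
$861: below both → same outcome either way.
$1992: inside the interval → strictly worse (loss $394).
$1871: inside the interval → strictly worse (loss $515).
$1834: inside the interval → strictly worse (loss $552).
$2619: above both → same outcome either way.
$2682: above both → same outcome either way.
Count: 3.

3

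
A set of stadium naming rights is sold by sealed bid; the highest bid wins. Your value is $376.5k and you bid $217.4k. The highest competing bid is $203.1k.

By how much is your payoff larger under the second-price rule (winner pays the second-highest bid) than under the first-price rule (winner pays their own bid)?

$14.3k

You have the highest bid, so you win under either rule.
Second-price: pay $203.1k → payoff $173.4k.
First-price: pay your own bid $217.4k → payoff $159.1k.
Difference = $173.4k − ($159.1k) = $14.3k.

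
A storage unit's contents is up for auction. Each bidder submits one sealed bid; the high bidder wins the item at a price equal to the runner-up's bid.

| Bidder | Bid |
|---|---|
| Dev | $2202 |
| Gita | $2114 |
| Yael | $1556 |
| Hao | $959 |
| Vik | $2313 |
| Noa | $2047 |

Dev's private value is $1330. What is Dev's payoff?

$0

Highest bid: Vik at $2313, so Vik wins.
Second-highest bid: Dev at $2202 — that is the price the winner pays.
Dev did not win, so Dev pays nothing and receives nothing: payoff $0.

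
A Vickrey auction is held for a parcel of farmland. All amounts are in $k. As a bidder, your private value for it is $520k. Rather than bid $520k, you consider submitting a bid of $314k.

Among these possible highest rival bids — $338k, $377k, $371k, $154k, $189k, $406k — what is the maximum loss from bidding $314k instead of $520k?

$338k: truthful gives $182k, deviation gives $0k → loss $182k.
$377k: truthful gives $143k, deviation gives $0k → loss $143k.
$371k: truthful gives $149k, deviation gives $0k → loss $149k.
$154k: same outcome either way → loss $0k.
$189k: same outcome either way → loss $0k.
$406k: truthful gives $114k, deviation gives $0k → loss $114k.
Maximum loss: $182k.

$182k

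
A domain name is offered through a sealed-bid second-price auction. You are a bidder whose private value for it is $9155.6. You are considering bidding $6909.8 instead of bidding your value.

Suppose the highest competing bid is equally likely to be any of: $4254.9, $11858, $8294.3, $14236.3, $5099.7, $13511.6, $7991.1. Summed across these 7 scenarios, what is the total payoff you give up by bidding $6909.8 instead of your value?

The deviation costs you only when the competing bid falls strictly between $6909.8 and $9155.6; elsewhere both bids give the same outcome.
$4254.9: outcomes coincide → loss $0.
$11858: outcomes coincide → loss $0.
$8294.3: truthful payoff $861.3, deviation payoff $0 → loss $861.3.
$14236.3: outcomes coincide → loss $0.
$5099.7: outcomes coincide → loss $0.
$13511.6: outcomes coincide → loss $0.
$7991.1: truthful payoff $1164.5, deviation payoff $0 → loss $1164.5.
Total loss = $861.3 + $1164.5 = $2025.8.

$2025.8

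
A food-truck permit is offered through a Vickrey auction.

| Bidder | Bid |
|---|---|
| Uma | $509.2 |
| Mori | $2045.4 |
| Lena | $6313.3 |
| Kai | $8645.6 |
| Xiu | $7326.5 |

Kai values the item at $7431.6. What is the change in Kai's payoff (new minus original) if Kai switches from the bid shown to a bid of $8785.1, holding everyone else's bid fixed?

$0

The highest bid among the other bidders is $7326.5; Kai's bid doesn't change that.
Original bid $8645.6: Kai is highest, pays the top rival bid $7326.5; payoff $7431.6 − $7326.5 = $105.1.
Alternative bid $8785.1: Kai is highest, pays the top rival bid $7326.5; payoff $7431.6 − $7326.5 = $105.1.
Change in payoff = $105.1 − ($105.1) = $0.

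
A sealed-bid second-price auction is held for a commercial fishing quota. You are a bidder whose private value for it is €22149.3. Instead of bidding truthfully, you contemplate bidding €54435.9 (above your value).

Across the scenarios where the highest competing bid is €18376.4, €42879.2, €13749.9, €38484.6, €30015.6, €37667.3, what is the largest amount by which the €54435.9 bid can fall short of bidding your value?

€18376.4: same outcome either way → loss €0.
€42879.2: truthful gives €0, deviation gives −€20729.9 → loss €20729.9.
€13749.9: same outcome either way → loss €0.
€38484.6: truthful gives €0, deviation gives −€16335.3 → loss €16335.3.
€30015.6: truthful gives €0, deviation gives −€7866.3 → loss €7866.3.
€37667.3: truthful gives €0, deviation gives −€15518 → loss €15518.
Maximum loss: €20729.9.

€20729.9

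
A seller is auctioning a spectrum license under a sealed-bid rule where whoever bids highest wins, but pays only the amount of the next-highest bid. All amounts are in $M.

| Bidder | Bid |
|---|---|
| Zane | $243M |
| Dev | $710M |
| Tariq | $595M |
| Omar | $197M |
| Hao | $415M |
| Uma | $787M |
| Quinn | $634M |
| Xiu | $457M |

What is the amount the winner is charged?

Highest bid: Uma at $787M, so Uma wins.
Second-highest bid: Dev at $710M — that is the price the winner pays.

$710M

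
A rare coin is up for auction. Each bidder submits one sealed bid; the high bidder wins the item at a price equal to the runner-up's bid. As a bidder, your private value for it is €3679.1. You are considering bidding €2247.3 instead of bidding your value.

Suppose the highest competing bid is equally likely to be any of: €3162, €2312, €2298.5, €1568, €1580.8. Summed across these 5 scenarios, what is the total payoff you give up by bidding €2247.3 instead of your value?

€3264.8

The deviation costs you only when the competing bid falls strictly between €2247.3 and €3679.1; elsewhere both bids give the same outcome.
€3162: truthful payoff €517.1, deviation payoff €0 → loss €517.1.
€2312: truthful payoff €1367.1, deviation payoff €0 → loss €1367.1.
€2298.5: truthful payoff €1380.6, deviation payoff €0 → loss €1380.6.
€1568: outcomes coincide → loss €0.
€1580.8: outcomes coincide → loss €0.
Total loss = €517.1 + €1367.1 + €1380.6 = €3264.8.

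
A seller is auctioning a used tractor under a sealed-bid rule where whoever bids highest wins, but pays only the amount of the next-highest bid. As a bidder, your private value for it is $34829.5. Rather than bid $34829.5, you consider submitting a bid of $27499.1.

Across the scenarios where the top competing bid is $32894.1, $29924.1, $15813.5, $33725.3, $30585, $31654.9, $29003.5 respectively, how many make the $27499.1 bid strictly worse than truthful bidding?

The deviation hurts exactly when the highest competing bid lies strictly between $27499.1 and $34829.5 — underbidding then forfeits a profitable win.
$32894.1: inside the interval → strictly worse (loss $1935.4).
$29924.1: inside the interval → strictly worse (loss $4905.4).
$15813.5: below both → same outcome either way.
$33725.3: inside the interval → strictly worse (loss $1104.2).
$30585: inside the interval → strictly worse (loss $4244.5).
$31654.9: inside the interval → strictly worse (loss $3174.6).
$29003.5: inside the interval → strictly worse (loss $5826).
Count: 6.

6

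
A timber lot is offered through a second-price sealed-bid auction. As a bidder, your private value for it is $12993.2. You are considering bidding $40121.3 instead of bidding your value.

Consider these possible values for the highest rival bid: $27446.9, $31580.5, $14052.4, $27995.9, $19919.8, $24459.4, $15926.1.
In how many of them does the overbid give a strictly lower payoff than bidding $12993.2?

The deviation hurts exactly when the highest competing bid lies strictly between $12993.2 and $40121.3 — overbidding then wins at a price above your value.
$27446.9: inside the interval → strictly worse (loss $14453.7).
$31580.5: inside the interval → strictly worse (loss $18587.3).
$14052.4: inside the interval → strictly worse (loss $1059.2).
$27995.9: inside the interval → strictly worse (loss $15002.7).
$19919.8: inside the interval → strictly worse (loss $6926.6).
$24459.4: inside the interval → strictly worse (loss $11466.2).
$15926.1: inside the interval → strictly worse (loss $2932.9).
Count: 7.

7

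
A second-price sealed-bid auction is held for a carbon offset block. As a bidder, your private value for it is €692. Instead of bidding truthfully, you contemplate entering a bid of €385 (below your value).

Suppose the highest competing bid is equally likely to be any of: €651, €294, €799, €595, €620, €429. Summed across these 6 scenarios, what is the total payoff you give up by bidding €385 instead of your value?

The deviation costs you only when the competing bid falls strictly between €385 and €692; elsewhere both bids give the same outcome.
€651: truthful payoff €41, deviation payoff €0 → loss €41.
€294: outcomes coincide → loss €0.
€799: outcomes coincide → loss €0.
€595: truthful payoff €97, deviation payoff €0 → loss €97.
€620: truthful payoff €72, deviation payoff €0 → loss €72.
€429: truthful payoff €263, deviation payoff €0 → loss €263.
Total loss = €41 + €97 + €72 + €263 = €473.

€473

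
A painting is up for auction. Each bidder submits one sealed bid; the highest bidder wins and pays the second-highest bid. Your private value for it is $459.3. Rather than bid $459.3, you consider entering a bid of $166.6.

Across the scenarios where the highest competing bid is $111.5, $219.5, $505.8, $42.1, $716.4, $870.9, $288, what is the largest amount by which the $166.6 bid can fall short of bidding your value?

$239.8

$111.5: same outcome either way → loss $0.
$219.5: truthful gives $239.8, deviation gives $0 → loss $239.8.
$505.8: same outcome either way → loss $0.
$42.1: same outcome either way → loss $0.
$716.4: same outcome either way → loss $0.
$870.9: same outcome either way → loss $0.
$288: truthful gives $171.3, deviation gives $0 → loss $171.3.
Maximum loss: $239.8.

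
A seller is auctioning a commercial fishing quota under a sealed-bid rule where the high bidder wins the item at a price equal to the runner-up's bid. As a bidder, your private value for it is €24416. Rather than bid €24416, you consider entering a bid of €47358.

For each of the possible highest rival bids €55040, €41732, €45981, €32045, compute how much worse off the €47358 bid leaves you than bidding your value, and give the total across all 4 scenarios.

The deviation costs you only when the competing bid falls strictly between €24416 and €47358; elsewhere both bids give the same outcome.
€55040: outcomes coincide → loss €0.
€41732: truthful payoff €0, deviation payoff −€17316 → loss €17316.
€45981: truthful payoff €0, deviation payoff −€21565 → loss €21565.
€32045: truthful payoff €0, deviation payoff −€7629 → loss €7629.
Total loss = €17316 + €21565 + €7629 = €46510.

€46510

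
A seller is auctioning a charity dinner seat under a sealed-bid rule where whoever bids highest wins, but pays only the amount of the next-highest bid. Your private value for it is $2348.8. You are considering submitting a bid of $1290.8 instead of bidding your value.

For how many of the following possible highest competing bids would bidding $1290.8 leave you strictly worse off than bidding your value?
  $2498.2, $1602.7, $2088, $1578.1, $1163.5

3

The deviation hurts exactly when the highest competing bid lies strictly between $1290.8 and $2348.8 — underbidding then forfeits a profitable win.
$2498.2: above both → same outcome either way.
$1602.7: inside the interval → strictly worse (loss $746.1).
$2088: inside the interval → strictly worse (loss $260.8).
$1578.1: inside the interval → strictly worse (loss $770.7).
$1163.5: below both → same outcome either way.
Count: 3.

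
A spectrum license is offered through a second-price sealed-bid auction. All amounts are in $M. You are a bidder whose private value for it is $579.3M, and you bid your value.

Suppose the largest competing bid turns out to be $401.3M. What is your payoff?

$178M

Your bid $579.3M exceeds the highest competing bid $401.3M, so you win.
In a second-price auction the winner pays the second-highest bid, $401.3M.
Payoff = value − price = $579.3M − $401.3M = $178M.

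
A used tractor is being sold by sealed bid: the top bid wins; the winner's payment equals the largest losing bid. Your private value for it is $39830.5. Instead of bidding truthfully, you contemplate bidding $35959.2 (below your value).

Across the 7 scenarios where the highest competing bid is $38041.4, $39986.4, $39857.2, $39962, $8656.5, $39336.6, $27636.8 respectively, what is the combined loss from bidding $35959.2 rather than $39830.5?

The deviation costs you only when the competing bid falls strictly between $35959.2 and $39830.5; elsewhere both bids give the same outcome.
$38041.4: truthful payoff $1789.1, deviation payoff $0 → loss $1789.1.
$39986.4: outcomes coincide → loss $0.
$39857.2: outcomes coincide → loss $0.
$39962: outcomes coincide → loss $0.
$8656.5: outcomes coincide → loss $0.
$39336.6: truthful payoff $493.9, deviation payoff $0 → loss $493.9.
$27636.8: outcomes coincide → loss $0.
Total loss = $1789.1 + $493.9 = $2283.
In a second-price auction your bid sets only whether you win, not what you pay, so bidding your true value is weakly dominant.

$2283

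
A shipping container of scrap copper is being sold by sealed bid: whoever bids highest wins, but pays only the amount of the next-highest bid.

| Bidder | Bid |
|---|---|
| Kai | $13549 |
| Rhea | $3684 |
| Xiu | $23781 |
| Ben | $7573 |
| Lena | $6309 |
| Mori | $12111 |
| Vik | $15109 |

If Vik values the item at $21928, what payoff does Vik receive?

Highest bid: Xiu at $23781, so Xiu wins.
Second-highest bid: Vik at $15109 — that is the price the winner pays.
Vik did not win, so Vik pays nothing and receives nothing: payoff $0.

$0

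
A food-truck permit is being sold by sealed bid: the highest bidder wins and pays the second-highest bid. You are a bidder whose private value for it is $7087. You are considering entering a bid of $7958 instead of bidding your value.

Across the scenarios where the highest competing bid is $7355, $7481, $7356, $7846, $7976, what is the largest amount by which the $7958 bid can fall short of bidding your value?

$7355: truthful gives $0, deviation gives −$268 → loss $268.
$7481: truthful gives $0, deviation gives −$394 → loss $394.
$7356: truthful gives $0, deviation gives −$269 → loss $269.
$7846: truthful gives $0, deviation gives −$759 → loss $759.
$7976: same outcome either way → loss $0.
Maximum loss: $759.

$759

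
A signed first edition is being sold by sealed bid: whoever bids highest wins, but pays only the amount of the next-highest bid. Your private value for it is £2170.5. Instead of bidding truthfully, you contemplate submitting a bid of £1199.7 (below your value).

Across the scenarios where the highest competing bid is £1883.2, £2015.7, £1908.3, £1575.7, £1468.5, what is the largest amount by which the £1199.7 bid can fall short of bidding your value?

£1883.2: truthful gives £287.3, deviation gives £0 → loss £287.3.
£2015.7: truthful gives £154.8, deviation gives £0 → loss £154.8.
£1908.3: truthful gives £262.2, deviation gives £0 → loss £262.2.
£1575.7: truthful gives £594.8, deviation gives £0 → loss £594.8.
£1468.5: truthful gives £702, deviation gives £0 → loss £702.
Maximum loss: £702.

£702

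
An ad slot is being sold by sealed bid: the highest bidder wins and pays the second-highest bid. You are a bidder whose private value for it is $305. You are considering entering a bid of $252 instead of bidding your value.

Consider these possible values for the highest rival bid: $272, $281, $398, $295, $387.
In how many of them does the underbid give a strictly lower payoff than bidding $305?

3

The deviation hurts exactly when the highest competing bid lies strictly between $252 and $305 — underbidding then forfeits a profitable win.
$272: inside the interval → strictly worse (loss $33).
$281: inside the interval → strictly worse (loss $24).
$398: above both → same outcome either way.
$295: inside the interval → strictly worse (loss $10).
$387: above both → same outcome either way.
Count: 3.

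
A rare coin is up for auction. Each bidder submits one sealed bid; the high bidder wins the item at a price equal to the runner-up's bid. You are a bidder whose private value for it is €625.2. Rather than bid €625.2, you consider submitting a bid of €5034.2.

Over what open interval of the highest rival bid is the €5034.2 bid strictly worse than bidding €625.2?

(€625.2, €5034.2)

If the competing bid is below €625.2, both bids win at the same price — no difference.
If it is above €5034.2, both bids lose — no difference.
If it lies strictly between €625.2 and €5034.2, bidding your value loses (payoff 0) while bidding €5034.2 wins at a price above your value (payoff negative).
So the deviation strictly hurts on the open interval (€625.2, €5034.2).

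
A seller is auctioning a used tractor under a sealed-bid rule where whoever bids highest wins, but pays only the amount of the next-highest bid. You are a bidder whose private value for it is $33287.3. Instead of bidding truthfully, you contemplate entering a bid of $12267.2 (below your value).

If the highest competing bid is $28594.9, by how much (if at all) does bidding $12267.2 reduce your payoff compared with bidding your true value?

$4692.4

Bidding your value $33287.3: you win (since $33287.3 > $28594.9) and pay $28594.9. Payoff $4692.4.
Bidding $12267.2: you lose. Payoff $0.
The competing bid $28594.9 lies between your shaded bid and your value, so underbidding forfeits an item you could have won at a profitable price.
Loss from deviating = $4692.4 − ($0) = $4692.4.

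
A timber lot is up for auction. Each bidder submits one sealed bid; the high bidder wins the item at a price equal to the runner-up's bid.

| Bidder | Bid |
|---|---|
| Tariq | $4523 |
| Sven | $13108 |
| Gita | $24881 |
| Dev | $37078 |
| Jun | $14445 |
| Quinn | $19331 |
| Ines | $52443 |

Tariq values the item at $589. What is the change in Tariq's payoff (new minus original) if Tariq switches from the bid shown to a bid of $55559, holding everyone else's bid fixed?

The highest bid among the other bidders is $52443; Tariq's bid doesn't change that.
Original bid $4523: Tariq is not highest (top rival bid is $52443); payoff $0.
Alternative bid $55559: Tariq is highest, pays the top rival bid $52443; payoff $589 − $52443 = −$51854.
Change in payoff = −$51854 − ($0) = −$51854.

−$51854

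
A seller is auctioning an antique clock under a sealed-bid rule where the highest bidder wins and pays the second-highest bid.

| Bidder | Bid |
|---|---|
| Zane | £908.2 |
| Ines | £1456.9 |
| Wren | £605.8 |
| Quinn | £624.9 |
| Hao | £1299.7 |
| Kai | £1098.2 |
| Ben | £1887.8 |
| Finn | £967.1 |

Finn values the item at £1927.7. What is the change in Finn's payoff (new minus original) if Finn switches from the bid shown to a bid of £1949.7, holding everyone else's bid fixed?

£39.9

The highest bid among the other bidders is £1887.8; Finn's bid doesn't change that.
Original bid £967.1: Finn is not highest (top rival bid is £1887.8); payoff £0.
Alternative bid £1949.7: Finn is highest, pays the top rival bid £1887.8; payoff £1927.7 − £1887.8 = £39.9.
Change in payoff = £39.9 − (£0) = £39.9.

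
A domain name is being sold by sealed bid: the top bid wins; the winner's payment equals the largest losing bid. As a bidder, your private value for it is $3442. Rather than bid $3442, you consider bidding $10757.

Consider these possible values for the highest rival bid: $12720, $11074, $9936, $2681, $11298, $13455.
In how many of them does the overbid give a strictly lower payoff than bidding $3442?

The deviation hurts exactly when the highest competing bid lies strictly between $3442 and $10757 — overbidding then wins at a price above your value.
$12720: above both → same outcome either way.
$11074: above both → same outcome either way.
$9936: inside the interval → strictly worse (loss $6494).
$2681: below both → same outcome either way.
$11298: above both → same outcome either way.
$13455: above both → same outcome either way.
Count: 1.

1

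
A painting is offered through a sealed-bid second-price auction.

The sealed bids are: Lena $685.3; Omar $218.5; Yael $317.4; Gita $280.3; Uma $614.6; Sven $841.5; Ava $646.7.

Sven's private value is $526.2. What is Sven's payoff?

−$159.1

Highest bid: Sven at $841.5, so Sven wins.
Second-highest bid: Lena at $685.3 — that is the price the winner pays.
Sven's payoff = value − price = $526.2 − $685.3 = −$159.1.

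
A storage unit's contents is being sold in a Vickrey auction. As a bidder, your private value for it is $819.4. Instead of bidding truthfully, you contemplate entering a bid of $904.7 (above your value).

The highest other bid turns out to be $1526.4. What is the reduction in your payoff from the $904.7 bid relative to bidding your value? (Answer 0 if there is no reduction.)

Bidding your value $819.4: you lose (since $819.4 < $1526.4). Payoff $0.
Bidding $904.7: you lose. Payoff $0.
Difference = $0 − $0 = $0; both bids lead to the same outcome because the competing bid is above both your value and your alternative bid.

$0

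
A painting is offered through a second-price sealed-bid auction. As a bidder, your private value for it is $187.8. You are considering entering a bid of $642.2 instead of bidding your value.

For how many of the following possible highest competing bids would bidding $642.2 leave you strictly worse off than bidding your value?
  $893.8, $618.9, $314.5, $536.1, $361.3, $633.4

The deviation hurts exactly when the highest competing bid lies strictly between $187.8 and $642.2 — overbidding then wins at a price above your value.
$893.8: above both → same outcome either way.
$618.9: inside the interval → strictly worse (loss $431.1).
$314.5: inside the interval → strictly worse (loss $126.7).
$536.1: inside the interval → strictly worse (loss $348.3).
$361.3: inside the interval → strictly worse (loss $173.5).
$633.4: inside the interval → strictly worse (loss $445.6).
Count: 5.

5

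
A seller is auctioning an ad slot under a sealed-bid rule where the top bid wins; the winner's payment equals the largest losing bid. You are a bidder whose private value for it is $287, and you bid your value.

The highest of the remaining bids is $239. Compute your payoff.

Your bid $287 exceeds the highest competing bid $239, so you win.
In a second-price auction the winner pays the second-highest bid, $239.
Payoff = value − price = $287 − $239 = $48.

$48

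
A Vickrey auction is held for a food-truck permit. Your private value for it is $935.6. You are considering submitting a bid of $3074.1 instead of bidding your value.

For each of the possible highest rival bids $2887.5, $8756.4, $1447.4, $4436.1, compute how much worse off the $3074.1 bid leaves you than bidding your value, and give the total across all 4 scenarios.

The deviation costs you only when the competing bid falls strictly between $935.6 and $3074.1; elsewhere both bids give the same outcome.
$2887.5: truthful payoff $0, deviation payoff −$1951.9 → loss $1951.9.
$8756.4: outcomes coincide → loss $0.
$1447.4: truthful payoff $0, deviation payoff −$511.8 → loss $511.8.
$4436.1: outcomes coincide → loss $0.
Total loss = $1951.9 + $511.8 = $2463.7.
Because the price is fixed by the runner-up's bid, deviating from your value can only change a good outcome into a bad one — never the reverse.

$2463.7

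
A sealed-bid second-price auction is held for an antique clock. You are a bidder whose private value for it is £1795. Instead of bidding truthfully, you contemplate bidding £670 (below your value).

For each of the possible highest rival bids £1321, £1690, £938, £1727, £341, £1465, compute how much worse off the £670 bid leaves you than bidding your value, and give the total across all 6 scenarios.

£1834

The deviation costs you only when the competing bid falls strictly between £670 and £1795; elsewhere both bids give the same outcome.
£1321: truthful payoff £474, deviation payoff £0 → loss £474.
£1690: truthful payoff £105, deviation payoff £0 → loss £105.
£938: truthful payoff £857, deviation payoff £0 → loss £857.
£1727: truthful payoff £68, deviation payoff £0 → loss £68.
£341: outcomes coincide → loss £0.
£1465: truthful payoff £330, deviation payoff £0 → loss £330.
Total loss = £474 + £105 + £857 + £68 + £330 = £1834.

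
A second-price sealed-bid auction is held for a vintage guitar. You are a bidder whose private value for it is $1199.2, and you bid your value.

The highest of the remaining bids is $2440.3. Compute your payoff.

$0

Your bid $1199.2 is below the highest competing bid $2440.3, so you lose.
A losing bidder pays nothing and receives nothing: payoff = $0.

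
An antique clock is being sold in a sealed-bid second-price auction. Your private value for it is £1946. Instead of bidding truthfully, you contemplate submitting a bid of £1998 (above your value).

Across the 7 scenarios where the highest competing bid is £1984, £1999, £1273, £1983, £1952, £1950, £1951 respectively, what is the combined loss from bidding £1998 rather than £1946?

£90

The deviation costs you only when the competing bid falls strictly between £1946 and £1998; elsewhere both bids give the same outcome.
£1984: truthful payoff £0, deviation payoff −£38 → loss £38.
£1999: outcomes coincide → loss £0.
£1273: outcomes coincide → loss £0.
£1983: truthful payoff £0, deviation payoff −£37 → loss £37.
£1952: truthful payoff £0, deviation payoff −£6 → loss £6.
£1950: truthful payoff £0, deviation payoff −£4 → loss £4.
£1951: truthful payoff £0, deviation payoff −£5 → loss £5.
Total loss = £38 + £37 + £6 + £4 + £5 = £90.
Because the price is fixed by the runner-up's bid, deviating from your value can only change a good outcome into a bad one — never the reverse.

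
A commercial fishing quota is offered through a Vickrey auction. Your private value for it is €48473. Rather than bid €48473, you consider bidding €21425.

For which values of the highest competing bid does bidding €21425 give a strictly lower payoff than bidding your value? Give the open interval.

If the competing bid is below €21425, both bids win at the same price — no difference.
If it is above €48473, both bids lose — no difference.
If it lies strictly between €21425 and €48473, bidding your value wins at a price below your value (positive payoff) while bidding €21425 loses (payoff 0).
So the deviation strictly hurts on the open interval (€21425, €48473).

(€21425, €48473)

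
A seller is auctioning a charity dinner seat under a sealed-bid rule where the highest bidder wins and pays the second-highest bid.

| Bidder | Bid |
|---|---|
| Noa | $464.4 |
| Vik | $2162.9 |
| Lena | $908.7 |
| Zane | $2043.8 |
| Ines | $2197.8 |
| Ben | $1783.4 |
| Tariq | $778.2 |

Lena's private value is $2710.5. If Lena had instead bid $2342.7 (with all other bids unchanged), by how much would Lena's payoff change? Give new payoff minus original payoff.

The highest bid among the other bidders is $2197.8; Lena's bid doesn't change that.
Original bid $908.7: Lena is not highest (top rival bid is $2197.8); payoff $0.
Alternative bid $2342.7: Lena is highest, pays the top rival bid $2197.8; payoff $2710.5 − $2197.8 = $512.7.
Change in payoff = $512.7 − ($0) = $512.7.

$512.7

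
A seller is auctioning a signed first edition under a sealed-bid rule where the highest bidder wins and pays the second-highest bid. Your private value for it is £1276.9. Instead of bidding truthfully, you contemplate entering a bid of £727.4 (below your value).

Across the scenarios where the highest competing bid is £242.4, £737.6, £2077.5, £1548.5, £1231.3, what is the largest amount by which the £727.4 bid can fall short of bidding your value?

£539.3

£242.4: same outcome either way → loss £0.
£737.6: truthful gives £539.3, deviation gives £0 → loss £539.3.
£2077.5: same outcome either way → loss £0.
£1548.5: same outcome either way → loss £0.
£1231.3: truthful gives £45.6, deviation gives £0 → loss £45.6.
Maximum loss: £539.3.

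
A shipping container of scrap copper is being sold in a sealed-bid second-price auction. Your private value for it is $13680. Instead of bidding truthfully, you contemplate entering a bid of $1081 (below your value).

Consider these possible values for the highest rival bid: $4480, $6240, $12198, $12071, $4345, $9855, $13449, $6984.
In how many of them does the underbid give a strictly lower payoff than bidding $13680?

The deviation hurts exactly when the highest competing bid lies strictly between $1081 and $13680 — underbidding then forfeits a profitable win.
$4480: inside the interval → strictly worse (loss $9200).
$6240: inside the interval → strictly worse (loss $7440).
$12198: inside the interval → strictly worse (loss $1482).
$12071: inside the interval → strictly worse (loss $1609).
$4345: inside the interval → strictly worse (loss $9335).
$9855: inside the interval → strictly worse (loss $3825).
$13449: inside the interval → strictly worse (loss $231).
$6984: inside the interval → strictly worse (loss $6696).
Count: 8.

8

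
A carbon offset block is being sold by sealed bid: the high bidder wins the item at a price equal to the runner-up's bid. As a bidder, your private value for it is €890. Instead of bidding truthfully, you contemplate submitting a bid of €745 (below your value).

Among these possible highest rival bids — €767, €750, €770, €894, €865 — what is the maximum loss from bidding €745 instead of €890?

€140

€767: truthful gives €123, deviation gives €0 → loss €123.
€750: truthful gives €140, deviation gives €0 → loss €140.
€770: truthful gives €120, deviation gives €0 → loss €120.
€894: same outcome either way → loss €0.
€865: truthful gives €25, deviation gives €0 → loss €25.
Maximum loss: €140.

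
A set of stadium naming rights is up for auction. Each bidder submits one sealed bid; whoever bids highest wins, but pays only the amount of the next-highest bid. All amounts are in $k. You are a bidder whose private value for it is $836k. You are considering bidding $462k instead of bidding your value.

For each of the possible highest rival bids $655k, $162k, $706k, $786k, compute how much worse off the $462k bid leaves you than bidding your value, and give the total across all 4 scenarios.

$361k

The deviation costs you only when the competing bid falls strictly between $462k and $836k; elsewhere both bids give the same outcome.
$655k: truthful payoff $181k, deviation payoff $0k → loss $181k.
$162k: outcomes coincide → loss $0k.
$706k: truthful payoff $130k, deviation payoff $0k → loss $130k.
$786k: truthful payoff $50k, deviation payoff $0k → loss $50k.
Total loss = $181k + $130k + $50k = $361k.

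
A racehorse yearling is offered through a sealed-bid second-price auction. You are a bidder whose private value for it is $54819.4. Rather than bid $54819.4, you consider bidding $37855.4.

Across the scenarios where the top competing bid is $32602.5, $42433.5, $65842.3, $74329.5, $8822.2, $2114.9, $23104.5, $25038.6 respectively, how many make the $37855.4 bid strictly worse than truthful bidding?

1

The deviation hurts exactly when the highest competing bid lies strictly between $37855.4 and $54819.4 — underbidding then forfeits a profitable win.
$32602.5: below both → same outcome either way.
$42433.5: inside the interval → strictly worse (loss $12385.9).
$65842.3: above both → same outcome either way.
$74329.5: above both → same outcome either way.
$8822.2: below both → same outcome either way.
$2114.9: below both → same outcome either way.
$23104.5: below both → same outcome either way.
$25038.6: below both → same outcome either way.
Count: 1.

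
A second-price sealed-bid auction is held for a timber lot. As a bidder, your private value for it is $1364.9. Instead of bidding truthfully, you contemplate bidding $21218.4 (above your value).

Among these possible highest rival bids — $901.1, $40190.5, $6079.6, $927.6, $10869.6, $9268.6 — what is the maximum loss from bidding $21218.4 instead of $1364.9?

$9504.7

$901.1: same outcome either way → loss $0.
$40190.5: same outcome either way → loss $0.
$6079.6: truthful gives $0, deviation gives −$4714.7 → loss $4714.7.
$927.6: same outcome either way → loss $0.
$10869.6: truthful gives $0, deviation gives −$9504.7 → loss $9504.7.
$9268.6: truthful gives $0, deviation gives −$7903.7 → loss $7903.7.
Maximum loss: $9504.7.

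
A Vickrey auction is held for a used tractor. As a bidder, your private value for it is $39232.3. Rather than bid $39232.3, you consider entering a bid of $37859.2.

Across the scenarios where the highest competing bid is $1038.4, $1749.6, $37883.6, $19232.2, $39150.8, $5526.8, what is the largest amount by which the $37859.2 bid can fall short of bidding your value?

$1348.7

$1038.4: same outcome either way → loss $0.
$1749.6: same outcome either way → loss $0.
$37883.6: truthful gives $1348.7, deviation gives $0 → loss $1348.7.
$19232.2: same outcome either way → loss $0.
$39150.8: truthful gives $81.5, deviation gives $0 → loss $81.5.
$5526.8: same outcome either way → loss $0.
Maximum loss: $1348.7.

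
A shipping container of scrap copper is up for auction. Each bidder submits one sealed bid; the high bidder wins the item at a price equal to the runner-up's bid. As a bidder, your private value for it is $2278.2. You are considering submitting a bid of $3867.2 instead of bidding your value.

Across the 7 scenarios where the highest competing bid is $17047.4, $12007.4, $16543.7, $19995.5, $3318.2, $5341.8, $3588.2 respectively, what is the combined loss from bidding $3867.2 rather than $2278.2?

The deviation costs you only when the competing bid falls strictly between $2278.2 and $3867.2; elsewhere both bids give the same outcome.
$17047.4: outcomes coincide → loss $0.
$12007.4: outcomes coincide → loss $0.
$16543.7: outcomes coincide → loss $0.
$19995.5: outcomes coincide → loss $0.
$3318.2: truthful payoff $0, deviation payoff −$1040 → loss $1040.
$5341.8: outcomes coincide → loss $0.
$3588.2: truthful payoff $0, deviation payoff −$1310 → loss $1310.
Total loss = $1040 + $1310 = $2350.
Truthful bidding weakly dominates here: raising your bid can only win items priced above your value, and lowering it can only forfeit items priced below.

$2350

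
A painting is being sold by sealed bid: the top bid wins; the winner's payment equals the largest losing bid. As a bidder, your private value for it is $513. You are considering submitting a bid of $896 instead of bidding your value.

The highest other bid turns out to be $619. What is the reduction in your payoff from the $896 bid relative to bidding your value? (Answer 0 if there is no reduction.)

$106

Bidding your value $513: you lose (since $513 < $619). Payoff $0.
Bidding $896: you win and pay $619. Payoff $513 − $619 = −$106.
The competing bid $619 lies between your value and your inflated bid, so overbidding wins an item priced above your value.
Loss from deviating = $0 − (−$106) = $106.
Truthful bidding weakly dominates here: raising your bid can only win items priced above your value, and lowering it can only forfeit items priced below.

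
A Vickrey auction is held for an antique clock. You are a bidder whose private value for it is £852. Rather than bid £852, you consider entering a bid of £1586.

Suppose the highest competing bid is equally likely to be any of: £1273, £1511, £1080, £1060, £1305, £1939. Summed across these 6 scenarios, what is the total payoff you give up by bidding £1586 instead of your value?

The deviation costs you only when the competing bid falls strictly between £852 and £1586; elsewhere both bids give the same outcome.
£1273: truthful payoff £0, deviation payoff −£421 → loss £421.
£1511: truthful payoff £0, deviation payoff −£659 → loss £659.
£1080: truthful payoff £0, deviation payoff −£228 → loss £228.
£1060: truthful payoff £0, deviation payoff −£208 → loss £208.
£1305: truthful payoff £0, deviation payoff −£453 → loss £453.
£1939: outcomes coincide → loss £0.
Total loss = £421 + £659 + £228 + £208 + £453 = £1969.
Because the price is fixed by the runner-up's bid, deviating from your value can only change a good outcome into a bad one — never the reverse.

£1969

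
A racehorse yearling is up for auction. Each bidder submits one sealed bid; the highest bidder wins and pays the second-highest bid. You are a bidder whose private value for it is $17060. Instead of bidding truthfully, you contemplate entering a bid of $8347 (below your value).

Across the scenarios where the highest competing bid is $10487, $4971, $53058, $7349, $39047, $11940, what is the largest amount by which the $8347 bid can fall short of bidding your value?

$10487: truthful gives $6573, deviation gives $0 → loss $6573.
$4971: same outcome either way → loss $0.
$53058: same outcome either way → loss $0.
$7349: same outcome either way → loss $0.
$39047: same outcome either way → loss $0.
$11940: truthful gives $5120, deviation gives $0 → loss $5120.
Maximum loss: $6573.

$6573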